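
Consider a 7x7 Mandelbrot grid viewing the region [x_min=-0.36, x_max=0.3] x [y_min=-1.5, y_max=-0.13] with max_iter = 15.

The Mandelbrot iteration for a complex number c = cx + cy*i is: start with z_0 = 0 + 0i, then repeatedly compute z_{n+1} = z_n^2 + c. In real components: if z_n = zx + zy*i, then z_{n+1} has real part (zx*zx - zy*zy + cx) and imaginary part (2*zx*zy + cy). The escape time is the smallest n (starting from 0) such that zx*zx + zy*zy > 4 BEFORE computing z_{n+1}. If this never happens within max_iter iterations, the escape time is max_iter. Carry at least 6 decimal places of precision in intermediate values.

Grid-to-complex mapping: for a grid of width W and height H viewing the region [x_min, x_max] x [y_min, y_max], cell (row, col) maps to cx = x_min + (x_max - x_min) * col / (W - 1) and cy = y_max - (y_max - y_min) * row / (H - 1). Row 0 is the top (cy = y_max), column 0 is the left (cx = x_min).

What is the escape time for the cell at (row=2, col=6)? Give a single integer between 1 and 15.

Answer: 15

Derivation:
z_0 = 0 + 0i, c = 0.3000 + -0.5867i
Iter 1: z = 0.3000 + -0.5867i, |z|^2 = 0.4342
Iter 2: z = 0.0458 + -0.9387i, |z|^2 = 0.8832
Iter 3: z = -0.5790 + -0.6727i, |z|^2 = 0.7877
Iter 4: z = 0.1827 + 0.1923i, |z|^2 = 0.0704
Iter 5: z = 0.2964 + -0.5164i, |z|^2 = 0.3545
Iter 6: z = 0.1212 + -0.8928i, |z|^2 = 0.8118
Iter 7: z = -0.4824 + -0.8031i, |z|^2 = 0.8776
Iter 8: z = -0.1122 + 0.1881i, |z|^2 = 0.0480
Iter 9: z = 0.2772 + -0.6289i, |z|^2 = 0.4724
Iter 10: z = -0.0187 + -0.9353i, |z|^2 = 0.8752
Iter 11: z = -0.5745 + -0.5518i, |z|^2 = 0.6345
Iter 12: z = 0.3256 + 0.0473i, |z|^2 = 0.1083
Iter 13: z = 0.4038 + -0.5559i, |z|^2 = 0.4720
Iter 14: z = 0.1541 + -1.0356i, |z|^2 = 1.0961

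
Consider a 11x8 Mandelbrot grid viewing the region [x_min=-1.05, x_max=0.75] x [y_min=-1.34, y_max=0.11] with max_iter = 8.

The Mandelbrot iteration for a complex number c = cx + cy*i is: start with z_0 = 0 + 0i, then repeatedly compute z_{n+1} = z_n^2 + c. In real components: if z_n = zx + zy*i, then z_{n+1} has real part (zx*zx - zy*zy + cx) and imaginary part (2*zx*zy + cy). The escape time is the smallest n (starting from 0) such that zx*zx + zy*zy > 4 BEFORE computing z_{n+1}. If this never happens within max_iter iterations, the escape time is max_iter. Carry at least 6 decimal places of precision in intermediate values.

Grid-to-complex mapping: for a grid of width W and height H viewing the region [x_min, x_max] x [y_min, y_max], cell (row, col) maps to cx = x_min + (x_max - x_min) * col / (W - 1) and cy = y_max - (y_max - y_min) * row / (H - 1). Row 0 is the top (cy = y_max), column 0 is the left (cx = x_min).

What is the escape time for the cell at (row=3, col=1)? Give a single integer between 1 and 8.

z_0 = 0 + 0i, c = -0.8700 + -0.5114i
Iter 1: z = -0.8700 + -0.5114i, |z|^2 = 1.0185
Iter 2: z = -0.3747 + 0.3785i, |z|^2 = 0.2836
Iter 3: z = -0.8729 + -0.7950i, |z|^2 = 1.3939
Iter 4: z = -0.7402 + 0.8764i, |z|^2 = 1.3160
Iter 5: z = -1.0903 + -1.8088i, |z|^2 = 4.4607
Escaped at iteration 5

Answer: 5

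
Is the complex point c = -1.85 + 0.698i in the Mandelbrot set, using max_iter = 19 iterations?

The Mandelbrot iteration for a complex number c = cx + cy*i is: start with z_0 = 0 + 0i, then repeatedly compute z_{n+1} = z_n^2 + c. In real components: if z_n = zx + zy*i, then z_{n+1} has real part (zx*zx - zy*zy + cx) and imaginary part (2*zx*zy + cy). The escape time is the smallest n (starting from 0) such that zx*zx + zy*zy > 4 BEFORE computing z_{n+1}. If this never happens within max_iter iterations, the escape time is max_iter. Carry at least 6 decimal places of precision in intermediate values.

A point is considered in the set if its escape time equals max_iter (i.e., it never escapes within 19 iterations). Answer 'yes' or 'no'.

z_0 = 0 + 0i, c = -1.8500 + 0.6980i
Iter 1: z = -1.8500 + 0.6980i, |z|^2 = 3.9097
Iter 2: z = 1.0853 + -1.8846i, |z|^2 = 4.7296
Escaped at iteration 2

Answer: no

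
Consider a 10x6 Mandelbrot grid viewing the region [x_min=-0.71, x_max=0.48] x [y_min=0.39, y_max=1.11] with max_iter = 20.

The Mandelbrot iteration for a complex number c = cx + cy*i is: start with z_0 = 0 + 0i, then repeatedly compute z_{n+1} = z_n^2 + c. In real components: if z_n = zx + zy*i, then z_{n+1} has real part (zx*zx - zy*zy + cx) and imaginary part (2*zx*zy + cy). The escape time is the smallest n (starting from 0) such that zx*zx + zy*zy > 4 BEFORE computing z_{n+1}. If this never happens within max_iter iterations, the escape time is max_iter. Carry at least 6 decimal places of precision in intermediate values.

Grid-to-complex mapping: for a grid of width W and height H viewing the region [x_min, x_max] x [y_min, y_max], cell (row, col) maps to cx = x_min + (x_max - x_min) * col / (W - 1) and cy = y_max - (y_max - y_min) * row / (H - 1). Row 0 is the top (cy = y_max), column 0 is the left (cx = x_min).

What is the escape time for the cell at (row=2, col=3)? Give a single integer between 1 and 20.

z_0 = 0 + 0i, c = -0.3133 + 0.8220i
Iter 1: z = -0.3133 + 0.8220i, |z|^2 = 0.7739
Iter 2: z = -0.8908 + 0.3069i, |z|^2 = 0.8878
Iter 3: z = 0.3861 + 0.2752i, |z|^2 = 0.2248
Iter 4: z = -0.2400 + 1.0345i, |z|^2 = 1.1279
Iter 5: z = -1.3260 + 0.3254i, |z|^2 = 1.8641
Iter 6: z = 1.3390 + -0.0409i, |z|^2 = 1.7946
Iter 7: z = 1.4780 + 0.7126i, |z|^2 = 2.6921
Iter 8: z = 1.3633 + 2.9283i, |z|^2 = 10.4333
Escaped at iteration 8

Answer: 8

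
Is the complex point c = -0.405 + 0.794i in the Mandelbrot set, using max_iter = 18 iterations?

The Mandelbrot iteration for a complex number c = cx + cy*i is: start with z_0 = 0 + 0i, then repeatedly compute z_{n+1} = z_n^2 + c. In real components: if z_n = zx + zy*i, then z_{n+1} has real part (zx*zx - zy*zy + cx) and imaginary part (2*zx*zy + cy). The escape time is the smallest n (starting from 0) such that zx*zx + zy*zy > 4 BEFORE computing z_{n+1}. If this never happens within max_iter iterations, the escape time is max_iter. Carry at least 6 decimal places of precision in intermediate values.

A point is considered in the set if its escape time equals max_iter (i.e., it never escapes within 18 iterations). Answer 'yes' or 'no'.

Answer: no

Derivation:
z_0 = 0 + 0i, c = -0.4050 + 0.7940i
Iter 1: z = -0.4050 + 0.7940i, |z|^2 = 0.7945
Iter 2: z = -0.8714 + 0.1509i, |z|^2 = 0.7821
Iter 3: z = 0.3316 + 0.5311i, |z|^2 = 0.3920
Iter 4: z = -0.5771 + 1.1462i, |z|^2 = 1.6468
Iter 5: z = -1.3858 + -0.5289i, |z|^2 = 2.2001
Iter 6: z = 1.2356 + 2.2599i, |z|^2 = 6.6340
Escaped at iteration 6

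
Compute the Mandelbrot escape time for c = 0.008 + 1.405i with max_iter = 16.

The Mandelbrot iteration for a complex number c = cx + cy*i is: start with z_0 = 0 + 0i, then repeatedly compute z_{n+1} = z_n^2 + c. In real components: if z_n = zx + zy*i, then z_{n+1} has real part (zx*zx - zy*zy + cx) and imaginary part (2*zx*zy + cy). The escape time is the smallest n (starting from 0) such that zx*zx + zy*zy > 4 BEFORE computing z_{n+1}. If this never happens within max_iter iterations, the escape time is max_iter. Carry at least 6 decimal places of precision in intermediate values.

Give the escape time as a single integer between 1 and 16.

Answer: 2

Derivation:
z_0 = 0 + 0i, c = 0.0080 + 1.4050i
Iter 1: z = 0.0080 + 1.4050i, |z|^2 = 1.9741
Iter 2: z = -1.9660 + 1.4275i, |z|^2 = 5.9027
Escaped at iteration 2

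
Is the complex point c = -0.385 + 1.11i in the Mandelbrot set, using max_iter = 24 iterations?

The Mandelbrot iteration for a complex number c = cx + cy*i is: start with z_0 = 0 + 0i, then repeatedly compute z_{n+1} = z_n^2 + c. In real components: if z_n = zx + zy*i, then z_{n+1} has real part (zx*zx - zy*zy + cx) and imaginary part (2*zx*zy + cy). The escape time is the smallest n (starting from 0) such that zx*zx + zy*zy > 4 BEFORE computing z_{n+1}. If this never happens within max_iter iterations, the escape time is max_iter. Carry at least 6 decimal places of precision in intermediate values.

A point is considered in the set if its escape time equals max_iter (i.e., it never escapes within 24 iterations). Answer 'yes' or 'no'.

z_0 = 0 + 0i, c = -0.3850 + 1.1100i
Iter 1: z = -0.3850 + 1.1100i, |z|^2 = 1.3803
Iter 2: z = -1.4689 + 0.2553i, |z|^2 = 2.2228
Iter 3: z = 1.7074 + 0.3600i, |z|^2 = 3.0449
Iter 4: z = 2.4007 + 2.3393i, |z|^2 = 11.2356
Escaped at iteration 4

Answer: no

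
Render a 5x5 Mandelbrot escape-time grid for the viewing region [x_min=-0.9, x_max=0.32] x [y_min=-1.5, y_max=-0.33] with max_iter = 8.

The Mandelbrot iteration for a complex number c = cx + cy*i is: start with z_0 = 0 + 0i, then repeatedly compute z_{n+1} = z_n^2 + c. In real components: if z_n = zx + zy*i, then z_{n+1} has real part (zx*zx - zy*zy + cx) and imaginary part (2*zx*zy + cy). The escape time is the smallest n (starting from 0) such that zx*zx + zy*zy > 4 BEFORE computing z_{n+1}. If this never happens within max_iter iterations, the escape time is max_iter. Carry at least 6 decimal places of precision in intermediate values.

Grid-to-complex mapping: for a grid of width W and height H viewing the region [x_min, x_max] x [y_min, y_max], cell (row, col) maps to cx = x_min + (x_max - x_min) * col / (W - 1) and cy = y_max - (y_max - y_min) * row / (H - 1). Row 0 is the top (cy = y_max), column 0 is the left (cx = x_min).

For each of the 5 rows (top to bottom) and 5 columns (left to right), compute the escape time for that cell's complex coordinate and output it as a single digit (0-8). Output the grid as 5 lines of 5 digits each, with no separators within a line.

(row=0, col=0): c = -0.9000 + -0.3300i → escape time 8
(row=0, col=1): c = -0.5950 + -0.3300i → escape time 8
(row=0, col=2): c = -0.2900 + -0.3300i → escape time 8
(row=0, col=3): c = 0.0150 + -0.3300i → escape time 8
(row=0, col=4): c = 0.3200 + -0.3300i → escape time 8
(row=1, col=0): c = -0.9000 + -0.6225i → escape time 5
(row=1, col=1): c = -0.5950 + -0.6225i → escape time 8
(row=1, col=2): c = -0.2900 + -0.6225i → escape time 8
(row=1, col=3): c = 0.0150 + -0.6225i → escape time 8
(row=1, col=4): c = 0.3200 + -0.6225i → escape time 8
(row=2, col=0): c = -0.9000 + -0.9150i → escape time 3
(row=2, col=1): c = -0.5950 + -0.9150i → escape time 4
(row=2, col=2): c = -0.2900 + -0.9150i → escape time 6
(row=2, col=3): c = 0.0150 + -0.9150i → escape time 7
(row=2, col=4): c = 0.3200 + -0.9150i → escape time 4
(row=3, col=0): c = -0.9000 + -1.2075i → escape time 3
(row=3, col=1): c = -0.5950 + -1.2075i → escape time 3
(row=3, col=2): c = -0.2900 + -1.2075i → escape time 3
(row=3, col=3): c = 0.0150 + -1.2075i → escape time 3
(row=3, col=4): c = 0.3200 + -1.2075i → escape time 2
(row=4, col=0): c = -0.9000 + -1.5000i → escape time 2
(row=4, col=1): c = -0.5950 + -1.5000i → escape time 2
(row=4, col=2): c = -0.2900 + -1.5000i → escape time 2
(row=4, col=3): c = 0.0150 + -1.5000i → escape time 2
(row=4, col=4): c = 0.3200 + -1.5000i → escape time 2

Answer: 88888
58888
34674
33332
22222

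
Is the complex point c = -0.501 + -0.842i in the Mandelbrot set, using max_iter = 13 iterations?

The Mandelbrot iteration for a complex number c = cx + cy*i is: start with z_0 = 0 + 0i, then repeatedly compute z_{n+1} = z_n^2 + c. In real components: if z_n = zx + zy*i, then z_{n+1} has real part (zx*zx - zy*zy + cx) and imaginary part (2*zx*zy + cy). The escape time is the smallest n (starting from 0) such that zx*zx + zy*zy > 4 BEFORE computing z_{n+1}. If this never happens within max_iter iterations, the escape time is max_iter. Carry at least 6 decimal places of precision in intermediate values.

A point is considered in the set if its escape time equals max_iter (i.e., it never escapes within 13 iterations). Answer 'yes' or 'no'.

Answer: no

Derivation:
z_0 = 0 + 0i, c = -0.5010 + -0.8420i
Iter 1: z = -0.5010 + -0.8420i, |z|^2 = 0.9600
Iter 2: z = -0.9590 + 0.0017i, |z|^2 = 0.9196
Iter 3: z = 0.4186 + -0.8452i, |z|^2 = 0.8896
Iter 4: z = -1.0402 + -1.5496i, |z|^2 = 3.4834
Iter 5: z = -1.8204 + 2.3818i, |z|^2 = 8.9869
Escaped at iteration 5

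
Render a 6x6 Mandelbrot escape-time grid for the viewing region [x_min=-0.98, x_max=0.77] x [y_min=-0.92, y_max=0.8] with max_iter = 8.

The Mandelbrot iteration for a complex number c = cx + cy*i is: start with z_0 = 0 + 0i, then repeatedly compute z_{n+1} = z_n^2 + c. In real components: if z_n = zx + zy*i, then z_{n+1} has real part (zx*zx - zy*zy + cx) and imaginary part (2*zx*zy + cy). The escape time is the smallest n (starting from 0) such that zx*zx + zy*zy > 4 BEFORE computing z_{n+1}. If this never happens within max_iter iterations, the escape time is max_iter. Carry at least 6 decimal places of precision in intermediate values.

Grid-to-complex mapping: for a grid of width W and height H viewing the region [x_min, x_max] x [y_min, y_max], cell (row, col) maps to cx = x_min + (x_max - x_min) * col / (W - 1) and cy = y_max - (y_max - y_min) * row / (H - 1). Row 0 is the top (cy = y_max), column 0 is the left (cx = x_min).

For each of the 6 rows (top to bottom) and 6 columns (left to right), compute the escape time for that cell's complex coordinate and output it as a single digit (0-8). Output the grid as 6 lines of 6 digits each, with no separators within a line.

(row=0, col=0): c = -0.9800 + 0.8000i → escape time 3
(row=0, col=1): c = -0.6300 + 0.8000i → escape time 4
(row=0, col=2): c = -0.2800 + 0.8000i → escape time 8
(row=0, col=3): c = 0.0700 + 0.8000i → escape time 7
(row=0, col=4): c = 0.4200 + 0.8000i → escape time 4
(row=0, col=5): c = 0.7700 + 0.8000i → escape time 2
(row=1, col=0): c = -0.9800 + 0.4560i → escape time 5
(row=1, col=1): c = -0.6300 + 0.4560i → escape time 8
(row=1, col=2): c = -0.2800 + 0.4560i → escape time 8
(row=1, col=3): c = 0.0700 + 0.4560i → escape time 8
(row=1, col=4): c = 0.4200 + 0.4560i → escape time 7
(row=1, col=5): c = 0.7700 + 0.4560i → escape time 3
(row=2, col=0): c = -0.9800 + 0.1120i → escape time 8
(row=2, col=1): c = -0.6300 + 0.1120i → escape time 8
(row=2, col=2): c = -0.2800 + 0.1120i → escape time 8
(row=2, col=3): c = 0.0700 + 0.1120i → escape time 8
(row=2, col=4): c = 0.4200 + 0.1120i → escape time 7
(row=2, col=5): c = 0.7700 + 0.1120i → escape time 3
(row=3, col=0): c = -0.9800 + -0.2320i → escape time 8
(row=3, col=1): c = -0.6300 + -0.2320i → escape time 8
(row=3, col=2): c = -0.2800 + -0.2320i → escape time 8
(row=3, col=3): c = 0.0700 + -0.2320i → escape time 8
(row=3, col=4): c = 0.4200 + -0.2320i → escape time 8
(row=3, col=5): c = 0.7700 + -0.2320i → escape time 3
(row=4, col=0): c = -0.9800 + -0.5760i → escape time 5
(row=4, col=1): c = -0.6300 + -0.5760i → escape time 8
(row=4, col=2): c = -0.2800 + -0.5760i → escape time 8
(row=4, col=3): c = 0.0700 + -0.5760i → escape time 8
(row=4, col=4): c = 0.4200 + -0.5760i → escape time 7
(row=4, col=5): c = 0.7700 + -0.5760i → escape time 3
(row=5, col=0): c = -0.9800 + -0.9200i → escape time 3
(row=5, col=1): c = -0.6300 + -0.9200i → escape time 4
(row=5, col=2): c = -0.2800 + -0.9200i → escape time 6
(row=5, col=3): c = 0.0700 + -0.9200i → escape time 5
(row=5, col=4): c = 0.4200 + -0.9200i → escape time 3
(row=5, col=5): c = 0.7700 + -0.9200i → escape time 2

Answer: 348742
588873
888873
888883
588873
346532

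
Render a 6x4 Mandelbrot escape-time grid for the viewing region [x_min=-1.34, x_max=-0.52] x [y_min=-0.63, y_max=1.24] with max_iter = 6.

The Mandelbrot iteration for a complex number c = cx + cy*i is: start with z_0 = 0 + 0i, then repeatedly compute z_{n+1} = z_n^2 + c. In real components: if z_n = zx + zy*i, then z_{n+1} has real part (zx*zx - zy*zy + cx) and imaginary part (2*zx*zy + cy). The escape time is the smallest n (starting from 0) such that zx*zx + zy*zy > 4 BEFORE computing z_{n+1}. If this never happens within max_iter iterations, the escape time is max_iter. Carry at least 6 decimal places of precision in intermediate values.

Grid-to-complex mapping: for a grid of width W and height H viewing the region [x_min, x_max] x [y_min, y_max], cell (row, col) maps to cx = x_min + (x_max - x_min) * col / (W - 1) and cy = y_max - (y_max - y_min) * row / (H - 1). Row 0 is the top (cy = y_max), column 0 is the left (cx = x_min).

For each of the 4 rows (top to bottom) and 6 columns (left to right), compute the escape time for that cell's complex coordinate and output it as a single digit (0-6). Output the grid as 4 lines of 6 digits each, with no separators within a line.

(row=0, col=0): c = -1.3400 + 1.2400i → escape time 2
(row=0, col=1): c = -1.1760 + 1.2400i → escape time 2
(row=0, col=2): c = -1.0120 + 1.2400i → escape time 3
(row=0, col=3): c = -0.8480 + 1.2400i → escape time 3
(row=0, col=4): c = -0.6840 + 1.2400i → escape time 3
(row=0, col=5): c = -0.5200 + 1.2400i → escape time 3
(row=1, col=0): c = -1.3400 + 0.6167i → escape time 3
(row=1, col=1): c = -1.1760 + 0.6167i → escape time 3
(row=1, col=2): c = -1.0120 + 0.6167i → escape time 4
(row=1, col=3): c = -0.8480 + 0.6167i → escape time 5
(row=1, col=4): c = -0.6840 + 0.6167i → escape time 6
(row=1, col=5): c = -0.5200 + 0.6167i → escape time 6
(row=2, col=0): c = -1.3400 + -0.0067i → escape time 6
(row=2, col=1): c = -1.1760 + -0.0067i → escape time 6
(row=2, col=2): c = -1.0120 + -0.0067i → escape time 6
(row=2, col=3): c = -0.8480 + -0.0067i → escape time 6
(row=2, col=4): c = -0.6840 + -0.0067i → escape time 6
(row=2, col=5): c = -0.5200 + -0.0067i → escape time 6
(row=3, col=0): c = -1.3400 + -0.6300i → escape time 3
(row=3, col=1): c = -1.1760 + -0.6300i → escape time 3
(row=3, col=2): c = -1.0120 + -0.6300i → escape time 4
(row=3, col=3): c = -0.8480 + -0.6300i → escape time 5
(row=3, col=4): c = -0.6840 + -0.6300i → escape time 6
(row=3, col=5): c = -0.5200 + -0.6300i → escape time 6

Answer: 223333
334566
666666
334566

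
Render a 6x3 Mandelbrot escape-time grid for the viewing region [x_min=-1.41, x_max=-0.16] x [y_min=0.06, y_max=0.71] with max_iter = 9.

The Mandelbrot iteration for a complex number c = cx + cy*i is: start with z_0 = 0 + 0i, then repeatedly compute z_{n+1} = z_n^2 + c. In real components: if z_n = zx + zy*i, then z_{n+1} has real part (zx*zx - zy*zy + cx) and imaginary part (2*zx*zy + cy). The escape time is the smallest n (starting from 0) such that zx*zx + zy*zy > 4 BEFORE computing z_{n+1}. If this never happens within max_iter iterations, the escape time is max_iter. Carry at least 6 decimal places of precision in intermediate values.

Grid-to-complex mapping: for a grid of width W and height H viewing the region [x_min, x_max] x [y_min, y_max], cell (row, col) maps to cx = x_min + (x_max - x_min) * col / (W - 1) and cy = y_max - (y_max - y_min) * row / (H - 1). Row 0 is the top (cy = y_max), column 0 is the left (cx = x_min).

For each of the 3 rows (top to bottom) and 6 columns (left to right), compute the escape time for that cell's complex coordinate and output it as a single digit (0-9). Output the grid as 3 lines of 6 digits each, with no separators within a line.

Answer: 334579
577999
999999

Derivation:
(row=0, col=0): c = -1.4100 + 0.7100i → escape time 3
(row=0, col=1): c = -1.1600 + 0.7100i → escape time 3
(row=0, col=2): c = -0.9100 + 0.7100i → escape time 4
(row=0, col=3): c = -0.6600 + 0.7100i → escape time 5
(row=0, col=4): c = -0.4100 + 0.7100i → escape time 7
(row=0, col=5): c = -0.1600 + 0.7100i → escape time 9
(row=1, col=0): c = -1.4100 + 0.3850i → escape time 5
(row=1, col=1): c = -1.1600 + 0.3850i → escape time 7
(row=1, col=2): c = -0.9100 + 0.3850i → escape time 7
(row=1, col=3): c = -0.6600 + 0.3850i → escape time 9
(row=1, col=4): c = -0.4100 + 0.3850i → escape time 9
(row=1, col=5): c = -0.1600 + 0.3850i → escape time 9
(row=2, col=0): c = -1.4100 + 0.0600i → escape time 9
(row=2, col=1): c = -1.1600 + 0.0600i → escape time 9
(row=2, col=2): c = -0.9100 + 0.0600i → escape time 9
(row=2, col=3): c = -0.6600 + 0.0600i → escape time 9
(row=2, col=4): c = -0.4100 + 0.0600i → escape time 9
(row=2, col=5): c = -0.1600 + 0.0600i → escape time 9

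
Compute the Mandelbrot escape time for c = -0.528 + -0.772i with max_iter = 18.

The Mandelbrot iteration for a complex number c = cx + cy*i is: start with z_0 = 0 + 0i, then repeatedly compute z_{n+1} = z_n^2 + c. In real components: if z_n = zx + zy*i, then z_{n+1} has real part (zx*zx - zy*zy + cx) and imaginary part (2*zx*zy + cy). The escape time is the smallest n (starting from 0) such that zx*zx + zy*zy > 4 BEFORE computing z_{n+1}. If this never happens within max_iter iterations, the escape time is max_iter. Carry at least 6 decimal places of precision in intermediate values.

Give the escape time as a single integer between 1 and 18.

Answer: 6

Derivation:
z_0 = 0 + 0i, c = -0.5280 + -0.7720i
Iter 1: z = -0.5280 + -0.7720i, |z|^2 = 0.8748
Iter 2: z = -0.8452 + 0.0432i, |z|^2 = 0.7162
Iter 3: z = 0.1845 + -0.8451i, |z|^2 = 0.7482
Iter 4: z = -1.2081 + -1.0838i, |z|^2 = 2.6342
Iter 5: z = -0.2431 + 1.8468i, |z|^2 = 3.4697
Iter 6: z = -3.8795 + -1.6700i, |z|^2 = 17.8393
Escaped at iteration 6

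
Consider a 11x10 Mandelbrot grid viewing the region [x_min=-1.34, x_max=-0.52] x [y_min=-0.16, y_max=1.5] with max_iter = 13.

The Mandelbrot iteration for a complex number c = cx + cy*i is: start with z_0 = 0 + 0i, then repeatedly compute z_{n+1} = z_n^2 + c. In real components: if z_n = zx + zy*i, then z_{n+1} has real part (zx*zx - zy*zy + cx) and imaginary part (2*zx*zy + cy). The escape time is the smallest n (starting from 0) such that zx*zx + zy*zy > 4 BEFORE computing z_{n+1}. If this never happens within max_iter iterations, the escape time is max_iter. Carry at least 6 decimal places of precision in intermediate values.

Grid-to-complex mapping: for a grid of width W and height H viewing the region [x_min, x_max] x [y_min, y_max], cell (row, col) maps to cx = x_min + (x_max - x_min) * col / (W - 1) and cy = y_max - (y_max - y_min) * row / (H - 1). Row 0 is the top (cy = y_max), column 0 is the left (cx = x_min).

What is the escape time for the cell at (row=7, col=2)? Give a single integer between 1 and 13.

Answer: 13

Derivation:
z_0 = 0 + 0i, c = -1.1760 + 0.2089i
Iter 1: z = -1.1760 + 0.2089i, |z|^2 = 1.4266
Iter 2: z = 0.1633 + -0.2824i, |z|^2 = 0.1064
Iter 3: z = -1.2291 + 0.1166i, |z|^2 = 1.5242
Iter 4: z = 0.3210 + -0.0778i, |z|^2 = 0.1091
Iter 5: z = -1.0790 + 0.1589i, |z|^2 = 1.1895
Iter 6: z = -0.0370 + -0.1341i, |z|^2 = 0.0194
Iter 7: z = -1.1926 + 0.2188i, |z|^2 = 1.4702
Iter 8: z = 0.1984 + -0.3131i, |z|^2 = 0.1374
Iter 9: z = -1.2346 + 0.0847i, |z|^2 = 1.5315
Iter 10: z = 0.3411 + -0.0001i, |z|^2 = 0.1164
Iter 11: z = -1.0596 + 0.2088i, |z|^2 = 1.1664
Iter 12: z = -0.0968 + -0.2336i, |z|^2 = 0.0639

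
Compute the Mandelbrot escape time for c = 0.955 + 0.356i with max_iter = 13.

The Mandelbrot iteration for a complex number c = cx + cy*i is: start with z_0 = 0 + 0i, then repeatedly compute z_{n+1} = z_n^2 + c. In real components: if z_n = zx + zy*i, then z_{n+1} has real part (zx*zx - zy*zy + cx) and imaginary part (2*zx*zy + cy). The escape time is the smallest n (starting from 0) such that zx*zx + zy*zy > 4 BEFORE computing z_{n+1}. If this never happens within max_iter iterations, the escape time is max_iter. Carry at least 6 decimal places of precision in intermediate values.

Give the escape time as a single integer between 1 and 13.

Answer: 2

Derivation:
z_0 = 0 + 0i, c = 0.9550 + 0.3560i
Iter 1: z = 0.9550 + 0.3560i, |z|^2 = 1.0388
Iter 2: z = 1.7403 + 1.0360i, |z|^2 = 4.1018
Escaped at iteration 2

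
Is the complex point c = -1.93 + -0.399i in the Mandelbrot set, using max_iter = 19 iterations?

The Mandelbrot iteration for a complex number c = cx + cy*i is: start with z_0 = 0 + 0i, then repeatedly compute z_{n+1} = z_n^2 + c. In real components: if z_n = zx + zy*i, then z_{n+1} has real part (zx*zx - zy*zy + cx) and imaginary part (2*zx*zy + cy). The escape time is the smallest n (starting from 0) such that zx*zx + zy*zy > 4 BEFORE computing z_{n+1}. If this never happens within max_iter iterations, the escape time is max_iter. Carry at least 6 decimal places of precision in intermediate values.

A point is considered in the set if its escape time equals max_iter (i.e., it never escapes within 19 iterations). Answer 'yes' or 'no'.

Answer: no

Derivation:
z_0 = 0 + 0i, c = -1.9300 + -0.3990i
Iter 1: z = -1.9300 + -0.3990i, |z|^2 = 3.8841
Iter 2: z = 1.6357 + 1.1411i, |z|^2 = 3.9777
Iter 3: z = -0.5567 + 3.3341i, |z|^2 = 11.4263
Escaped at iteration 3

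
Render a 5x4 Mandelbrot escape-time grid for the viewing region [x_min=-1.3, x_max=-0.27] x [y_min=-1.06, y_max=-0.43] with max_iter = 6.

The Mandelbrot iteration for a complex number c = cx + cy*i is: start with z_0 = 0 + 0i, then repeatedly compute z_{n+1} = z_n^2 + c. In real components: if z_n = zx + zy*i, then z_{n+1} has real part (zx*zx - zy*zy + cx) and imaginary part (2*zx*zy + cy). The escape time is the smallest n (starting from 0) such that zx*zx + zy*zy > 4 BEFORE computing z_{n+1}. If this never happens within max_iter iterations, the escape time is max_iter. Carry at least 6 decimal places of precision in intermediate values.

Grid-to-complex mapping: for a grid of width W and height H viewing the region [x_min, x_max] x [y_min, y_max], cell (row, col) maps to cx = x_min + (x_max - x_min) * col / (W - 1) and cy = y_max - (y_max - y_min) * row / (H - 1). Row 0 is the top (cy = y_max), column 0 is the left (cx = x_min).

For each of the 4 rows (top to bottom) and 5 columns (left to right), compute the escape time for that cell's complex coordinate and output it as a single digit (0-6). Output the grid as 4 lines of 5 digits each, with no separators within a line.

Answer: 66666
34566
33446
33345

Derivation:
(row=0, col=0): c = -1.3000 + -0.4300i → escape time 6
(row=0, col=1): c = -1.0425 + -0.4300i → escape time 6
(row=0, col=2): c = -0.7850 + -0.4300i → escape time 6
(row=0, col=3): c = -0.5275 + -0.4300i → escape time 6
(row=0, col=4): c = -0.2700 + -0.4300i → escape time 6
(row=1, col=0): c = -1.3000 + -0.6400i → escape time 3
(row=1, col=1): c = -1.0425 + -0.6400i → escape time 4
(row=1, col=2): c = -0.7850 + -0.6400i → escape time 5
(row=1, col=3): c = -0.5275 + -0.6400i → escape time 6
(row=1, col=4): c = -0.2700 + -0.6400i → escape time 6
(row=2, col=0): c = -1.3000 + -0.8500i → escape time 3
(row=2, col=1): c = -1.0425 + -0.8500i → escape time 3
(row=2, col=2): c = -0.7850 + -0.8500i → escape time 4
(row=2, col=3): c = -0.5275 + -0.8500i → escape time 4
(row=2, col=4): c = -0.2700 + -0.8500i → escape time 6
(row=3, col=0): c = -1.3000 + -1.0600i → escape time 3
(row=3, col=1): c = -1.0425 + -1.0600i → escape time 3
(row=3, col=2): c = -0.7850 + -1.0600i → escape time 3
(row=3, col=3): c = -0.5275 + -1.0600i → escape time 4
(row=3, col=4): c = -0.2700 + -1.0600i → escape time 5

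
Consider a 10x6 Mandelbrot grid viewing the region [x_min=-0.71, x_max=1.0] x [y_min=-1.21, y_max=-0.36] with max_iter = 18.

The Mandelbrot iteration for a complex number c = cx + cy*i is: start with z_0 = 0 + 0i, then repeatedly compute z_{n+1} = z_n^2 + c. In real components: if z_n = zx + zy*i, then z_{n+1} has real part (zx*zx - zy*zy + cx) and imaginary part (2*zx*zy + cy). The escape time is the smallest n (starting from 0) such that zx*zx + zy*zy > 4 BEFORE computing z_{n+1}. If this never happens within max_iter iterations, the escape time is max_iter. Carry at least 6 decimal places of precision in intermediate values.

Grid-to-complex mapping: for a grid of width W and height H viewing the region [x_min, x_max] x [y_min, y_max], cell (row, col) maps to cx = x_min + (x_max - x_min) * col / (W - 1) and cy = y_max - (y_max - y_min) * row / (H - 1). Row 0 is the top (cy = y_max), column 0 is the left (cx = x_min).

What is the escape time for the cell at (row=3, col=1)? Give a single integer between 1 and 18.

Answer: 4

Derivation:
z_0 = 0 + 0i, c = -0.5200 + -0.8700i
Iter 1: z = -0.5200 + -0.8700i, |z|^2 = 1.0273
Iter 2: z = -1.0065 + 0.0348i, |z|^2 = 1.0143
Iter 3: z = 0.4918 + -0.9401i, |z|^2 = 1.1256
Iter 4: z = -1.1618 + -1.7947i, |z|^2 = 4.5707
Escaped at iteration 4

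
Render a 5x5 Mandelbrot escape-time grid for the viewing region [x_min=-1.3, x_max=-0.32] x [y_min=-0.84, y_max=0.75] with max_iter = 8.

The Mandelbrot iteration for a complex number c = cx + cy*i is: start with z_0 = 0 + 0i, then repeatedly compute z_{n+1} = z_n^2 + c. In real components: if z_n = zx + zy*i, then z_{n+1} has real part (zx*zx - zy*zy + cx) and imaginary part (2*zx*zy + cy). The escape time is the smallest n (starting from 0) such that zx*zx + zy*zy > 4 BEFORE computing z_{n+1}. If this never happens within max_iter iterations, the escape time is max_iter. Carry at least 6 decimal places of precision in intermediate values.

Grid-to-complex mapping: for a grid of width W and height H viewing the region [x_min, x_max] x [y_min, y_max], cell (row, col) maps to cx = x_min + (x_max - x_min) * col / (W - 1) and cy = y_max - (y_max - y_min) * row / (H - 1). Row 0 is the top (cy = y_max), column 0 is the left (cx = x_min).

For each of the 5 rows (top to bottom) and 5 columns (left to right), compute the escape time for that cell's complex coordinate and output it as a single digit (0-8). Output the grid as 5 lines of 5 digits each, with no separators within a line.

Answer: 33468
78888
88888
65788
33447

Derivation:
(row=0, col=0): c = -1.3000 + 0.7500i → escape time 3
(row=0, col=1): c = -1.0550 + 0.7500i → escape time 3
(row=0, col=2): c = -0.8100 + 0.7500i → escape time 4
(row=0, col=3): c = -0.5650 + 0.7500i → escape time 6
(row=0, col=4): c = -0.3200 + 0.7500i → escape time 8
(row=1, col=0): c = -1.3000 + 0.3525i → escape time 7
(row=1, col=1): c = -1.0550 + 0.3525i → escape time 8
(row=1, col=2): c = -0.8100 + 0.3525i → escape time 8
(row=1, col=3): c = -0.5650 + 0.3525i → escape time 8
(row=1, col=4): c = -0.3200 + 0.3525i → escape time 8
(row=2, col=0): c = -1.3000 + -0.0450i → escape time 8
(row=2, col=1): c = -1.0550 + -0.0450i → escape time 8
(row=2, col=2): c = -0.8100 + -0.0450i → escape time 8
(row=2, col=3): c = -0.5650 + -0.0450i → escape time 8
(row=2, col=4): c = -0.3200 + -0.0450i → escape time 8
(row=3, col=0): c = -1.3000 + -0.4425i → escape time 6
(row=3, col=1): c = -1.0550 + -0.4425i → escape time 5
(row=3, col=2): c = -0.8100 + -0.4425i → escape time 7
(row=3, col=3): c = -0.5650 + -0.4425i → escape time 8
(row=3, col=4): c = -0.3200 + -0.4425i → escape time 8
(row=4, col=0): c = -1.3000 + -0.8400i → escape time 3
(row=4, col=1): c = -1.0550 + -0.8400i → escape time 3
(row=4, col=2): c = -0.8100 + -0.8400i → escape time 4
(row=4, col=3): c = -0.5650 + -0.8400i → escape time 4
(row=4, col=4): c = -0.3200 + -0.8400i → escape time 7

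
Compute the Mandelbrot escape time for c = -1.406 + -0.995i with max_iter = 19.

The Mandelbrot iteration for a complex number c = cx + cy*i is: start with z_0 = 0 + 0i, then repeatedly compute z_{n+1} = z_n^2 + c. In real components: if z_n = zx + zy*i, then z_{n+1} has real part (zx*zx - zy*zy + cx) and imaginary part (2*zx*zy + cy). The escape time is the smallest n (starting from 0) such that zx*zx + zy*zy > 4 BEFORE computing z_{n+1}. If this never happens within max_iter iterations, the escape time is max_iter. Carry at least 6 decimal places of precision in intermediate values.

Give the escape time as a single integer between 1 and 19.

Answer: 3

Derivation:
z_0 = 0 + 0i, c = -1.4060 + -0.9950i
Iter 1: z = -1.4060 + -0.9950i, |z|^2 = 2.9669
Iter 2: z = -0.4192 + 1.8029i, |z|^2 = 3.4263
Iter 3: z = -4.4809 + -2.5065i, |z|^2 = 26.3610
Escaped at iteration 3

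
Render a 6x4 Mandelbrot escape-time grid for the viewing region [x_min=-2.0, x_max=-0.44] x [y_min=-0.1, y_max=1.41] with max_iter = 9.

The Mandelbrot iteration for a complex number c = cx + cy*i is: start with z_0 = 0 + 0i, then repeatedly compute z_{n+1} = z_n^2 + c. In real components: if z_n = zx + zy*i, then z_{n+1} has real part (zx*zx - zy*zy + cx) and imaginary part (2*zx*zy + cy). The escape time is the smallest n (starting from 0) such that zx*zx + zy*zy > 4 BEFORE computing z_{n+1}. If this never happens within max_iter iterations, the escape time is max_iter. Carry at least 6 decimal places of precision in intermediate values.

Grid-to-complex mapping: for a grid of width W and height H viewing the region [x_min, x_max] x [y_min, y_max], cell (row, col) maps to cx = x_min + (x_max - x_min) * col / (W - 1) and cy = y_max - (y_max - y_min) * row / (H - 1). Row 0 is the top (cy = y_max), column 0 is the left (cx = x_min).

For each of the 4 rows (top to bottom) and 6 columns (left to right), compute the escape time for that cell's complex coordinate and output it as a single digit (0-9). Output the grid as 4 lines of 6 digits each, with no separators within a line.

Answer: 112222
123345
135789
169999

Derivation:
(row=0, col=0): c = -2.0000 + 1.4100i → escape time 1
(row=0, col=1): c = -1.6880 + 1.4100i → escape time 1
(row=0, col=2): c = -1.3760 + 1.4100i → escape time 2
(row=0, col=3): c = -1.0640 + 1.4100i → escape time 2
(row=0, col=4): c = -0.7520 + 1.4100i → escape time 2
(row=0, col=5): c = -0.4400 + 1.4100i → escape time 2
(row=1, col=0): c = -2.0000 + 0.9067i → escape time 1
(row=1, col=1): c = -1.6880 + 0.9067i → escape time 2
(row=1, col=2): c = -1.3760 + 0.9067i → escape time 3
(row=1, col=3): c = -1.0640 + 0.9067i → escape time 3
(row=1, col=4): c = -0.7520 + 0.9067i → escape time 4
(row=1, col=5): c = -0.4400 + 0.9067i → escape time 5
(row=2, col=0): c = -2.0000 + 0.4033i → escape time 1
(row=2, col=1): c = -1.6880 + 0.4033i → escape time 3
(row=2, col=2): c = -1.3760 + 0.4033i → escape time 5
(row=2, col=3): c = -1.0640 + 0.4033i → escape time 7
(row=2, col=4): c = -0.7520 + 0.4033i → escape time 8
(row=2, col=5): c = -0.4400 + 0.4033i → escape time 9
(row=3, col=0): c = -2.0000 + -0.1000i → escape time 1
(row=3, col=1): c = -1.6880 + -0.1000i → escape time 6
(row=3, col=2): c = -1.3760 + -0.1000i → escape time 9
(row=3, col=3): c = -1.0640 + -0.1000i → escape time 9
(row=3, col=4): c = -0.7520 + -0.1000i → escape time 9
(row=3, col=5): c = -0.4400 + -0.1000i → escape time 9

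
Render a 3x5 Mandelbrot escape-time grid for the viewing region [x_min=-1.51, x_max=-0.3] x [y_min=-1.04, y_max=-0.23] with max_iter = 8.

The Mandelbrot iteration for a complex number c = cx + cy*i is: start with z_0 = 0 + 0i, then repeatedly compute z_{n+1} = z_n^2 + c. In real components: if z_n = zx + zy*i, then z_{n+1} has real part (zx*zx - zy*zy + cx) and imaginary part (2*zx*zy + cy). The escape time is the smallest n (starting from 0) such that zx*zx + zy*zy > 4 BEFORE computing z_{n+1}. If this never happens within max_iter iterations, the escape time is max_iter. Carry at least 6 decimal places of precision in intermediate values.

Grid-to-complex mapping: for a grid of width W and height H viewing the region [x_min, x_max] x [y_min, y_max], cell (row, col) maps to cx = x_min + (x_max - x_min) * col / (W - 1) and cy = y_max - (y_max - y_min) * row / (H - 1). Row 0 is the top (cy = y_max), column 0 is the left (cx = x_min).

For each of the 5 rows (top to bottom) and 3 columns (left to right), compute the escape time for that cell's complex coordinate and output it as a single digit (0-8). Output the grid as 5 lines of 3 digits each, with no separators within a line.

Answer: 588
368
358
338
235

Derivation:
(row=0, col=0): c = -1.5100 + -0.2300i → escape time 5
(row=0, col=1): c = -0.9050 + -0.2300i → escape time 8
(row=0, col=2): c = -0.3000 + -0.2300i → escape time 8
(row=1, col=0): c = -1.5100 + -0.4325i → escape time 3
(row=1, col=1): c = -0.9050 + -0.4325i → escape time 6
(row=1, col=2): c = -0.3000 + -0.4325i → escape time 8
(row=2, col=0): c = -1.5100 + -0.6350i → escape time 3
(row=2, col=1): c = -0.9050 + -0.6350i → escape time 5
(row=2, col=2): c = -0.3000 + -0.6350i → escape time 8
(row=3, col=0): c = -1.5100 + -0.8375i → escape time 3
(row=3, col=1): c = -0.9050 + -0.8375i → escape time 3
(row=3, col=2): c = -0.3000 + -0.8375i → escape time 8
(row=4, col=0): c = -1.5100 + -1.0400i → escape time 2
(row=4, col=1): c = -0.9050 + -1.0400i → escape time 3
(row=4, col=2): c = -0.3000 + -1.0400i → escape time 5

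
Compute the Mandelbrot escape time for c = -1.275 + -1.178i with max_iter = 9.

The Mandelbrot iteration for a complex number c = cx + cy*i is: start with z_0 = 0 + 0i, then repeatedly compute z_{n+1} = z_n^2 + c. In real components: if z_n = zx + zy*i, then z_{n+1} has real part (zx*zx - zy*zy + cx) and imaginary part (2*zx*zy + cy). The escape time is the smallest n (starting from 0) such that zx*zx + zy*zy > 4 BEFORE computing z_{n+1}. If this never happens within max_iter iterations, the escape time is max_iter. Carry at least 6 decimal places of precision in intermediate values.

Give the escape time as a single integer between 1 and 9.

z_0 = 0 + 0i, c = -1.2750 + -1.1780i
Iter 1: z = -1.2750 + -1.1780i, |z|^2 = 3.0133
Iter 2: z = -1.0371 + 1.8259i, |z|^2 = 4.4094
Escaped at iteration 2

Answer: 2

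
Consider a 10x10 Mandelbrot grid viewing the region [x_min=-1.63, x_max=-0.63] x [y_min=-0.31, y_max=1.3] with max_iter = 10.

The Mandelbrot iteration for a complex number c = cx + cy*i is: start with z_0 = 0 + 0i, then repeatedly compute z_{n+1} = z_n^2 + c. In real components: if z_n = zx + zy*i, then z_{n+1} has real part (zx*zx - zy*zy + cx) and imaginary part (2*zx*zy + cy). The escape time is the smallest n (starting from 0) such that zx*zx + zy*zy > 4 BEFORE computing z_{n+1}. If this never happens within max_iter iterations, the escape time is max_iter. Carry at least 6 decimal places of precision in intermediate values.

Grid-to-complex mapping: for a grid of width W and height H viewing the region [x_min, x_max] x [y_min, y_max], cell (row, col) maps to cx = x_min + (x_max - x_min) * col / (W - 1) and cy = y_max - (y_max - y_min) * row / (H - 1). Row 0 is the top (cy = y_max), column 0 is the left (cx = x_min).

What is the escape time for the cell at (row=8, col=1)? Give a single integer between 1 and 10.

Answer: 6

Derivation:
z_0 = 0 + 0i, c = -1.5189 + -0.1311i
Iter 1: z = -1.5189 + -0.1311i, |z|^2 = 2.3242
Iter 2: z = 0.7709 + 0.2672i, |z|^2 = 0.6657
Iter 3: z = -0.9959 + 0.2808i, |z|^2 = 1.0707
Iter 4: z = -0.6059 + -0.6905i, |z|^2 = 0.8439
Iter 5: z = -1.6286 + 0.7057i, |z|^2 = 3.1501
Iter 6: z = 0.6353 + -2.4295i, |z|^2 = 6.3062
Escaped at iteration 6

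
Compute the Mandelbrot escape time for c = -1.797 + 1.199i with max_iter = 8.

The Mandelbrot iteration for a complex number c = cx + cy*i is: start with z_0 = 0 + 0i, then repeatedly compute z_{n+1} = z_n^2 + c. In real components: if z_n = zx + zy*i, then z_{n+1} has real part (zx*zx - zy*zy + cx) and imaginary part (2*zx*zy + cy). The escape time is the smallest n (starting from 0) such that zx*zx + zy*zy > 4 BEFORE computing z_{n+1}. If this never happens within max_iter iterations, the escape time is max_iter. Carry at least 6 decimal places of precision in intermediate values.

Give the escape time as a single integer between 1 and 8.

Answer: 1

Derivation:
z_0 = 0 + 0i, c = -1.7970 + 1.1990i
Iter 1: z = -1.7970 + 1.1990i, |z|^2 = 4.6668
Escaped at iteration 1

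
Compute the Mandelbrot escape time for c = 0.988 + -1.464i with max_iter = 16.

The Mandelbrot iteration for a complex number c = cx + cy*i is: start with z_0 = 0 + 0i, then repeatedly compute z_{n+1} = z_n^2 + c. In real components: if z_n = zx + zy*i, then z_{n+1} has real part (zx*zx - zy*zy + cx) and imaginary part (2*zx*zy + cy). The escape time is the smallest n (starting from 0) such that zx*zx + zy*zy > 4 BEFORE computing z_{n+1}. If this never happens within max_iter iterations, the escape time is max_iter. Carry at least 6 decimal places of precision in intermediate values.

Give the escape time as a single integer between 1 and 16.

Answer: 2

Derivation:
z_0 = 0 + 0i, c = 0.9880 + -1.4640i
Iter 1: z = 0.9880 + -1.4640i, |z|^2 = 3.1194
Iter 2: z = -0.1792 + -4.3569i, |z|^2 = 19.0144
Escaped at iteration 2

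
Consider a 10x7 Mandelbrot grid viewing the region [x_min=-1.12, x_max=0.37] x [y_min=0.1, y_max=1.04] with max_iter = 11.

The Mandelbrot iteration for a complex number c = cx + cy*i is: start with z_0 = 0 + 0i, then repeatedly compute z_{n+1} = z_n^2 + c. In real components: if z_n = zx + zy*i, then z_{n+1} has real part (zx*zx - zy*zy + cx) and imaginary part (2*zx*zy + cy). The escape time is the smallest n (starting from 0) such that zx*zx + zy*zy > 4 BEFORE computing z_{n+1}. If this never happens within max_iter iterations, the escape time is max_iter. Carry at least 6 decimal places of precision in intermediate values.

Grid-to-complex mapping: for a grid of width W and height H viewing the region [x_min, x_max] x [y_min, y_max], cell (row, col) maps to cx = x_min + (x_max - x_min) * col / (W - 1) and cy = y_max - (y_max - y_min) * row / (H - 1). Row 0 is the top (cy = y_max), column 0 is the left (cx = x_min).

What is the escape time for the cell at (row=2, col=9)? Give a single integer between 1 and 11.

z_0 = 0 + 0i, c = 0.3700 + 0.7267i
Iter 1: z = 0.3700 + 0.7267i, |z|^2 = 0.6649
Iter 2: z = -0.0211 + 1.2644i, |z|^2 = 1.5992
Iter 3: z = -1.2283 + 0.6732i, |z|^2 = 1.9618
Iter 4: z = 1.4254 + -0.9271i, |z|^2 = 2.8913
Iter 5: z = 1.5424 + -1.9162i, |z|^2 = 6.0510
Escaped at iteration 5

Answer: 5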